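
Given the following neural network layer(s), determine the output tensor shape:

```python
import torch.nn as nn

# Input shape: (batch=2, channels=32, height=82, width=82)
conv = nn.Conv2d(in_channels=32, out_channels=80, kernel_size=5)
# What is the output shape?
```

Input: (2, 32, 82, 82) -> Output: (2, 80, 78, 78)

Answer: (2, 80, 78, 78)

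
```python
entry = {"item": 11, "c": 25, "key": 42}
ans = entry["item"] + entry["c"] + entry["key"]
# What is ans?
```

Trace:
`entry = {"item": 11, "c": 25, "key": 42}` → entry = {'item': 11, 'c': 25, 'key': 42}
`ans = entry["item"] + entry["c"] + entry["key"]` → ans = 78
So ans = 78

Answer: 78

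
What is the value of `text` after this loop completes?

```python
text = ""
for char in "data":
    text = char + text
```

Reverse 'data'
`text` takes the values: "" → "d" → "ad" → "tad" → "atad"

Answer: "atad"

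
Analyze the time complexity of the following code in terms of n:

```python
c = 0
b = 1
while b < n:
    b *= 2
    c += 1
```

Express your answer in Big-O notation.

Each loop level contributes: log n. Multiplying the contributions gives O(log n).

Answer: O(log n)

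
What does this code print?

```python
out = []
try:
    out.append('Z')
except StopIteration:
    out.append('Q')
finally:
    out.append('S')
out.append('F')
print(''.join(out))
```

Execution trace: 'Z' (try body, no exception) → 'S' (finally) → 'F' (after the try/except). Output: ZSF

Answer: ZSF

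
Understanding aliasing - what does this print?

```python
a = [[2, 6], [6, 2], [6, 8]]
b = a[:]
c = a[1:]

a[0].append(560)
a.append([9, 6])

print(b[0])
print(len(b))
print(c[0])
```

Key concept: slice with nested mutation.
Step by step:
`a = [[2, 6], [6, 2], [6, 8]]` → a = [[2, 6], [6, 2], [6, 8]]
`b = a[:]` → b = [[2, 6], [6, 2], [6, 8]]
`c = a[1:]` → c = [[6, 2], [6, 8]]
`a[0].append(560)` → a = [[2, 6, 560], [6, 2], [6, 8]]; b = [[2, 6, 560], [6, 2], [6, 8]]
`a.append([9, 6])` → a = [[2, 6, 560], [6, 2], [6, 8], [9, 6]]
`print(b[0])` → prints [2, 6, 560]
`print(len(b))` → prints 3
`print(c[0])` → prints [6, 2]

Answer:
[2, 6, 560]
3
[6, 2]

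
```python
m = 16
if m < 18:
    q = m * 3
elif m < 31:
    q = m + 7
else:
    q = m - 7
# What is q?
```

Trace:
`m = 16` → m = 16
`if m < 18: ...` → m < 18 is True → q = 48
So q = 48

Answer: 48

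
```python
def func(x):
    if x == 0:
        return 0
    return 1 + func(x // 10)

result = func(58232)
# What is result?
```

Count of digits of 58232: 5

Answer: 5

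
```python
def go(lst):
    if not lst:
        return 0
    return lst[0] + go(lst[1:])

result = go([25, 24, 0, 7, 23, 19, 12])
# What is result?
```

25 + 24 + 0 + 7 + 23 + 19 + 12 + 0 = 110

Answer: 110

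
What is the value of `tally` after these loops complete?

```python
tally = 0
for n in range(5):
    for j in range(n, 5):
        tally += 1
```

Upper triangle: 5 + 4 + ... + 1
`tally` takes the values: 0 → 1 → 2 → 3 → 4 → 5 → 6 → 7 → 8 → 9 → 10 → 11 → 12 → 13 → 14 → 15

Answer: 15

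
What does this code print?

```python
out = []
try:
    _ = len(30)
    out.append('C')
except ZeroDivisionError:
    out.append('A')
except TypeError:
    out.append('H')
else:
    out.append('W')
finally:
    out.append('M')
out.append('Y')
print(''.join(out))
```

Execution trace: 'H' (except TypeError) → 'M' (finally) → 'Y' (after the try/except). Output: HMY

Answer: HMY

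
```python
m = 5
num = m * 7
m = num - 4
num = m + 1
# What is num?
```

Trace:
`m = 5` → m = 5
`num = m * 7` → num = 35
`m = num - 4` → m = 31
`num = m + 1` → num = 32
So num = 32

Answer: 32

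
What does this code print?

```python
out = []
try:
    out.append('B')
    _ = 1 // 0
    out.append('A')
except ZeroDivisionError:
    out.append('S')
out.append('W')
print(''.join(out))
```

Execution trace: 'B' (try body) → 'S' (except ZeroDivisionError) → 'W' (after the try/except). Output: BSW

Answer: BSW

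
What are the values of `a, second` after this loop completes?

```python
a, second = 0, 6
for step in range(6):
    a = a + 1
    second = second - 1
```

a goes 0→6, second goes 6→0
`a, second` takes the values: (0, 6) → (1, 6) → (1, 5) → (2, 5) → (2, 4) → (3, 4) → (3, 3) → (4, 3) → (4, 2) → (5, 2) → (5, 1) → (6, 1) → (6, 0)

Answer: 6, 0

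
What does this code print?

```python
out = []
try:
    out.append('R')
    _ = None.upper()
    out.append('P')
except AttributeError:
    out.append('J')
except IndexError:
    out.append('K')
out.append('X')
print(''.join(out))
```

Execution trace: 'R' (try body) → 'J' (except AttributeError) → 'X' (after the try/except). Output: RJX

Answer: RJX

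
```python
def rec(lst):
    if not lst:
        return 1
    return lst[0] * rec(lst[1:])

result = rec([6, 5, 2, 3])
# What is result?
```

Product over [6, 5, 2, 3] = 6 * 5 * 2 * 3 = 180

Answer: 180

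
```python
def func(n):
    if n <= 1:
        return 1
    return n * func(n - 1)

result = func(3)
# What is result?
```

func(3) = 3 * 2 * 1 = 6

Answer: 6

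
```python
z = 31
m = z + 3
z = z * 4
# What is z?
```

Trace:
`z = 31` → z = 31
`m = z + 3` → m = 34
`z = z * 4` → z = 124
So z = 124

Answer: 124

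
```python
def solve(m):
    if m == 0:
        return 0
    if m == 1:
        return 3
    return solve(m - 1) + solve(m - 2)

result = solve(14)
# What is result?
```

Build up from base cases: solve(0)=0, solve(1)=3, solve(2)=3, solve(3)=6, solve(4)=9, solve(5)=15, solve(6)=24, ..., solve(14)=1131

Answer: 1131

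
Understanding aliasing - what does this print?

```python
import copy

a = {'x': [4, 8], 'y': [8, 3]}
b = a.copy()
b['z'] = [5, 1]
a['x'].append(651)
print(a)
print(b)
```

Key concept: shallow copy of dict with mutable values.
Step by step:
`a = {'x': [4, 8], 'y': [8, 3]}` → a = {'x': [4, 8], 'y': [8, 3]}
`b = a.copy()` → b = {'x': [4, 8], 'y': [8, 3]}
`b['z'] = [5, 1]` → b = {'x': [4, 8], 'y': [8, 3], 'z': [5, 1]}
`a['x'].append(651)` → a = {'x': [4, 8, 651], 'y': [8, 3]}; b = {'x': [4, 8, 651], 'y': [8, 3], 'z': [5, 1]}
`print(a)` → prints {'x': [4, 8, 651], 'y': [8, 3]}
`print(b)` → prints {'x': [4, 8, 651], 'y': [8, 3], 'z': [5, 1]}

Answer:
{'x': [4, 8, 651], 'y': [8, 3]}
{'x': [4, 8, 651], 'y': [8, 3], 'z': [5, 1]}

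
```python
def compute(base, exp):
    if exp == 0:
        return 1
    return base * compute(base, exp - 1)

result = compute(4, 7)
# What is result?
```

compute(4, 7) = 4 * 4 * 4 * 4 * 4 * 4 * 4 = 16384

Answer: 16384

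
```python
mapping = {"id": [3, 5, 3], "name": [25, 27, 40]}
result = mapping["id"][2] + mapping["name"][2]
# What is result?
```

Trace:
`mapping = {"id": [3, 5, 3], "name": [25, 27, 40]}` → mapping = {'id': [3, 5, 3], 'name': [25, 27, 40]}
`result = mapping["id"][2] + mapping["name"][2]` → result = 43
So result = 43

Answer: 43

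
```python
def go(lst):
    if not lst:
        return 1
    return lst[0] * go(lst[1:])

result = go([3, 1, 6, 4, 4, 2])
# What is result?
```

Product over [3, 1, 6, 4, 4, 2] = 3 * 1 * 6 * 4 * 4 * 2 = 576

Answer: 576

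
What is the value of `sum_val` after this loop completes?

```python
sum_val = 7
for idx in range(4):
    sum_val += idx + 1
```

Start at 7, add 1 to 4 = 17
`sum_val` takes the values: 7 → 8 → 10 → 13 → 17

Answer: 17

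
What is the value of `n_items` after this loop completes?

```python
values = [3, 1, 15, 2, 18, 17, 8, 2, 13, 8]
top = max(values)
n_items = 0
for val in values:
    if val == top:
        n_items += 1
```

Count of max value 18 in [3, 1, 15, 2, 18, 17, 8, 2, 13, 8]
`n_items` takes the values: 0 → 1

Answer: 1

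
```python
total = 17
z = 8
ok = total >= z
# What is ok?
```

Trace:
`total = 17` → total = 17
`z = 8` → z = 8
`ok = total >= z` → ok = True
So ok = True

Answer: True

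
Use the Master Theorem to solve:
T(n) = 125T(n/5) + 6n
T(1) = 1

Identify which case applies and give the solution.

a=125, b=5, f(n)=6n. log_5(125) = 3. Since c=1 < 3, Case 1 applies: T(n) = Θ(n^log_b(a)) = O(n^3).

Answer: O(n^3) - Case 1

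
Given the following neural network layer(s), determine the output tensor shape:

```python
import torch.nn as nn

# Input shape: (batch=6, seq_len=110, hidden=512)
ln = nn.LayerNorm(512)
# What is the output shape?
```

Input: (6, 110, 512) -> Output: (6, 110, 512)

Answer: (6, 110, 512)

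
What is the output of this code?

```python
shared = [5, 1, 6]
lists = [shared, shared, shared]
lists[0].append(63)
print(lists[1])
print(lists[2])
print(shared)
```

Key concept: list of same reference.
Step by step:
`shared = [5, 1, 6]` → shared = [5, 1, 6]
`lists = [shared, shared, shared]` → lists = [[5, 1, 6], [5, 1, 6], [5, 1, 6]]
`lists[0].append(63)` → shared = [5, 1, 6, 63]; lists = [[5, 1, 6, 63], [5, 1, 6, 63], [5, 1, 6, 63]]
`print(lists[1])` → prints [5, 1, 6, 63]
`print(lists[2])` → prints [5, 1, 6, 63]
`print(shared)` → prints [5, 1, 6, 63]

Answer:
[5, 1, 6, 63]
[5, 1, 6, 63]
[5, 1, 6, 63]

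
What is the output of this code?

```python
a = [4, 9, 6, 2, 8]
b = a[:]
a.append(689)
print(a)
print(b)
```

Key concept: slice [:] creates copy.
Step by step:
`a = [4, 9, 6, 2, 8]` → a = [4, 9, 6, 2, 8]
`b = a[:]` → b = [4, 9, 6, 2, 8]
`a.append(689)` → a = [4, 9, 6, 2, 8, 689]
`print(a)` → prints [4, 9, 6, 2, 8, 689]
`print(b)` → prints [4, 9, 6, 2, 8]

Answer:
[4, 9, 6, 2, 8, 689]
[4, 9, 6, 2, 8]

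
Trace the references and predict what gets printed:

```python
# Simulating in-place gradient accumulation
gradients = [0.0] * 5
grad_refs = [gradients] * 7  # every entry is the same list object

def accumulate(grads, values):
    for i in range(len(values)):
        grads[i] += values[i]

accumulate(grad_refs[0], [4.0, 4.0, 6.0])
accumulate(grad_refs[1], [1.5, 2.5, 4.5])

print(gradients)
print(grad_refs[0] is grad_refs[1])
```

Key concept: gradient accumulation aliasing.
Step by step:
`gradients = [0.0] * 5` → gradients = [0.0, 0.0, 0.0, 0.0, 0.0]
`grad_refs = [gradients] * 7` → grad_refs = [[0.0, 0.0, 0.0, 0.0, 0.0], [0.0, 0.0, 0.0, 0.0, 0.0], [0.0, 0.0, 0.0, 0.0, 0.0], [0.0, 0.0, 0.0, 0.0, 0.0], [0.0, 0.0, 0.0, 0.0, 0.0], [0.0, 0.0, 0.0, 0.0, 0.0], [0.0, 0.0, 0.0, 0.0, 0.0]]
`accumulate(grad_refs[0], [4.0, 4.0, 6.0])` → gradients = [4.0, 4.0, 6.0, 0.0, 0.0]; grad_refs = [[4.0, 4.0, 6.0, 0.0, 0.0], [4.0, 4.0, 6.0, 0.0, 0.0], [4.0, 4.0, 6.0, 0.0, 0.0], [4.0, 4.0, 6.0, 0.0, 0.0], [4.0, 4.0, 6.0, 0.0, 0.0], [4.0, 4.0, 6.0, 0.0, 0.0], [4.0, 4.0, 6.0, 0.0, 0.0]]
`accumulate(grad_refs[1], [1.5, 2.5, 4.5])` → gradients = [5.5, 6.5, 10.5, 0.0, 0.0]; grad_refs = [[5.5, 6.5, 10.5, 0.0, 0.0], [5.5, 6.5, 10.5, 0.0, 0.0], [5.5, 6.5, 10.5, 0.0, 0.0], [5.5, 6.5, 10.5, 0.0, 0.0], [5.5, 6.5, 10.5, 0.0, 0.0], [5.5, 6.5, 10.5, 0.0, 0.0], [5.5, 6.5, 10.5, 0.0, 0.0]]
`print(gradients)` → prints [5.5, 6.5, 10.5, 0.0, 0.0]
`print(grad_refs[0] is grad_refs[1])` → prints True

Answer:
[5.5, 6.5, 10.5, 0.0, 0.0]
True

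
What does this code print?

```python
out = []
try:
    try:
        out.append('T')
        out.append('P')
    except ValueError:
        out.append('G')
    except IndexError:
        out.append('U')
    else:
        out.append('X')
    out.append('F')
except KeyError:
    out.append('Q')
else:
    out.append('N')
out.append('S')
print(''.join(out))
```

Execution trace: 'T' (inner try body) → 'P' (inner try body, no exception) → 'X' (inner else) → 'F' (try body, no exception) → 'N' (else) → 'S' (after the try/except). Output: TPXFNS

Answer: TPXFNS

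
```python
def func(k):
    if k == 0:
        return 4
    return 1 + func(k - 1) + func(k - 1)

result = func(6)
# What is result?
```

func(k) = 1 + 2·func(k-1), func(0)=4. Closed form: (4+1)·2^6 - 1 = 319.

Answer: 319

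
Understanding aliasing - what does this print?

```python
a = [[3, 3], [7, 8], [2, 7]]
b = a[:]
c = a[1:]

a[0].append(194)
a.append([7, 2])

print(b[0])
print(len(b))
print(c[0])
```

Key concept: slice with nested mutation.
Step by step:
`a = [[3, 3], [7, 8], [2, 7]]` → a = [[3, 3], [7, 8], [2, 7]]
`b = a[:]` → b = [[3, 3], [7, 8], [2, 7]]
`c = a[1:]` → c = [[7, 8], [2, 7]]
`a[0].append(194)` → a = [[3, 3, 194], [7, 8], [2, 7]]; b = [[3, 3, 194], [7, 8], [2, 7]]
`a.append([7, 2])` → a = [[3, 3, 194], [7, 8], [2, 7], [7, 2]]
`print(b[0])` → prints [3, 3, 194]
`print(len(b))` → prints 3
`print(c[0])` → prints [7, 8]

Answer:
[3, 3, 194]
3
[7, 8]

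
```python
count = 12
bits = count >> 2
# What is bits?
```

Trace:
`count = 12` → count = 12
`bits = count >> 2` → bits = 3
So bits = 3

Answer: 3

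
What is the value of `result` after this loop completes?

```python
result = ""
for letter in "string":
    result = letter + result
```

Reverse 'string'
`result` takes the values: "" → "s" → "ts" → "rts" → "irts" → "nirts" → "gnirts"

Answer: "gnirts"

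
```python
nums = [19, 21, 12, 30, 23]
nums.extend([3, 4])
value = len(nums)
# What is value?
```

Trace:
`nums = [19, 21, 12, 30, 23]` → nums = [19, 21, 12, 30, 23]
`nums.extend([3, 4])` → nums = [19, 21, 12, 30, 23, 3, 4]
`value = len(nums)` → value = 7
So value = 7

Answer: 7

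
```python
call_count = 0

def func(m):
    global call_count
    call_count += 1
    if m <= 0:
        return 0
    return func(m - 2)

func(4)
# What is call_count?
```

Linear recursion stepping by 2: 3 calls from m=4 down to ≤0.

Answer: 3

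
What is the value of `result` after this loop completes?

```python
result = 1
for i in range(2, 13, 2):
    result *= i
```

Product of even numbers 2 to 12
`result` takes the values: 1 → 2 → 8 → 48 → 384 → 3840 → 46080

Answer: 46080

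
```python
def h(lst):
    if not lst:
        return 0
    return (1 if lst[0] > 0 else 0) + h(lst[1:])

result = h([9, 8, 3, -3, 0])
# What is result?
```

Count of positive elements in [9, 8, 3, -3, 0] = 3

Answer: 3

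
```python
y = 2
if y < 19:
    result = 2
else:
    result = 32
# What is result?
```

Trace:
`y = 2` → y = 2
`if y < 19: ...` → y < 19 is True → result = 2
So result = 2

Answer: 2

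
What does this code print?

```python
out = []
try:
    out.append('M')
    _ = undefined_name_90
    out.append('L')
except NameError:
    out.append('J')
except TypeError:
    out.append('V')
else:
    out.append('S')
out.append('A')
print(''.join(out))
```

Execution trace: 'M' (try body) → 'J' (except NameError) → 'A' (after the try/except). Output: MJA

Answer: MJA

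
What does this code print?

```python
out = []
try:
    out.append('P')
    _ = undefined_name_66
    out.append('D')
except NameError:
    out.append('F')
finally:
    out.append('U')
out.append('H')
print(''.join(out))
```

Execution trace: 'P' (try body) → 'F' (except NameError) → 'U' (finally) → 'H' (after the try/except). Output: PFUH

Answer: PFUH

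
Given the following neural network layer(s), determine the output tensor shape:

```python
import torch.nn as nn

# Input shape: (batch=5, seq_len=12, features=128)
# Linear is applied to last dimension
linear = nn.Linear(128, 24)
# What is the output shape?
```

Input: (5, 12, 128) -> Output: (5, 12, 24)

Answer: (5, 12, 24)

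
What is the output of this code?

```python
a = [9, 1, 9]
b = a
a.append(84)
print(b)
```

Key concept: basic list aliasing.
Step by step:
`a = [9, 1, 9]` → a = [9, 1, 9]
`b = a` → b = [9, 1, 9] (same object as a)
`a.append(84)` → a = [9, 1, 9, 84] (same object as b); b = [9, 1, 9, 84] (same object as a)
`print(b)` → prints [9, 1, 9, 84]

Answer: [9, 1, 9, 84]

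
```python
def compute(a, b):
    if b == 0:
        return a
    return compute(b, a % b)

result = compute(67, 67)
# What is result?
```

compute(67, 67) -> compute(67, 0) -> 67

Answer: 67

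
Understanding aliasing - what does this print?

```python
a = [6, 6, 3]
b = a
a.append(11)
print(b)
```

Key concept: basic list aliasing.
Step by step:
`a = [6, 6, 3]` → a = [6, 6, 3]
`b = a` → b = [6, 6, 3] (same object as a)
`a.append(11)` → a = [6, 6, 3, 11] (same object as b); b = [6, 6, 3, 11] (same object as a)
`print(b)` → prints [6, 6, 3, 11]

Answer: [6, 6, 3, 11]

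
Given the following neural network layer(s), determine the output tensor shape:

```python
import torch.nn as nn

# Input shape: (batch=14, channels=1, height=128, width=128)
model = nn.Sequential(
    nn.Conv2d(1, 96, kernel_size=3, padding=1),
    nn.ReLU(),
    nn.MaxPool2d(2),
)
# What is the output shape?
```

Input: (14, 1, 128, 128) -> after Conv2d: (14, 96, 128, 128) -> after ReLU: (14, 96, 128, 128) -> Output: (14, 96, 64, 64)

Answer: (14, 96, 64, 64)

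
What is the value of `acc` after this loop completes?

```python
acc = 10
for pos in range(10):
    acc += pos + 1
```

Start at 10, add 1 to 10 = 65
`acc` takes the values: 10 → 11 → 13 → 16 → 20 → 25 → 31 → 38 → 46 → 55 → 65

Answer: 65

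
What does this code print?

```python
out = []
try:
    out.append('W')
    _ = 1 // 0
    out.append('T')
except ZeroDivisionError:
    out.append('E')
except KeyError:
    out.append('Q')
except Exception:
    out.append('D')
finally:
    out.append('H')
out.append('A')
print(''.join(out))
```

Execution trace: 'W' (try body) → 'E' (except ZeroDivisionError) → 'H' (finally) → 'A' (after the try/except). Output: WEHA

Answer: WEHA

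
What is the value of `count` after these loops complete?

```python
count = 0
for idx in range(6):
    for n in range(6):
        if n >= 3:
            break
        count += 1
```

Inner breaks at 3, outer runs 6 times
`count` takes the values: 0 → 1 → 2 → 3 → 4 → 5 → 6 → 7 → 8 → 9 → 10 → 11 → 12 → 13 → 14 → 15 → 16 → 17 → 18

Answer: 18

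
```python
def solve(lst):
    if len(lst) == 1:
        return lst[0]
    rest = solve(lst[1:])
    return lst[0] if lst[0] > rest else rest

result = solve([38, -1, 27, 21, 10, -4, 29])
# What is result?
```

Recursive max over [38, -1, 27, 21, 10, -4, 29] = 38

Answer: 38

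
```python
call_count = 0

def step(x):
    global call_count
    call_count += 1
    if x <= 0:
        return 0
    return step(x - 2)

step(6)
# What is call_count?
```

Linear recursion stepping by 2: 4 calls from x=6 down to ≤0.

Answer: 4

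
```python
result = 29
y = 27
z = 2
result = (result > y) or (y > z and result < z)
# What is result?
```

Trace:
`result = 29` → result = 29
`y = 27` → y = 27
`z = 2` → z = 2
`result = (result > y) or (y > z and result < z)` → result = True
So result = True

Answer: True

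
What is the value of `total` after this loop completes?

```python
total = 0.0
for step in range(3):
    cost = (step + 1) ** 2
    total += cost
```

Sum of squared losses 1² + 2² + ... + 3²
`total` takes the values: 0.0 → 1.0 → 5.0 → 14.0

Answer: 14.0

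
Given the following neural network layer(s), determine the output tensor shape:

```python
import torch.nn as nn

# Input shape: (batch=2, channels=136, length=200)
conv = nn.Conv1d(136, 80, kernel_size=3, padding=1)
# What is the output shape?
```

Input: (2, 136, 200) -> Output: (2, 80, 200)

Answer: (2, 80, 200)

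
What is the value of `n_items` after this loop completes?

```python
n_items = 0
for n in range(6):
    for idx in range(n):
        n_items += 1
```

Triangle number: 0+1+2+...+5
`n_items` takes the values: 0 → 1 → 2 → 3 → 4 → 5 → 6 → 7 → 8 → 9 → 10 → 11 → 12 → 13 → 14 → 15

Answer: 15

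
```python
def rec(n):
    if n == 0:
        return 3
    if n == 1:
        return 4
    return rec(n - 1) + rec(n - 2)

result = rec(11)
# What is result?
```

Build up from base cases: rec(0)=3, rec(1)=4, rec(2)=7, rec(3)=11, rec(4)=18, rec(5)=29, rec(6)=47, ..., rec(11)=521

Answer: 521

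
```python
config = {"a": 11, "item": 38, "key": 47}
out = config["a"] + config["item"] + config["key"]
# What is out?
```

Trace:
`config = {"a": 11, "item": 38, "key": 47}` → config = {'a': 11, 'item': 38, 'key': 47}
`out = config["a"] + config["item"] + config["key"]` → out = 96
So out = 96

Answer: 96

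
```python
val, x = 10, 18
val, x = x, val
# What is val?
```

Trace:
`val, x = 10, 18` → val = 10; x = 18
`val, x = x, val` → val = 18; x = 10
So val = 18

Answer: 18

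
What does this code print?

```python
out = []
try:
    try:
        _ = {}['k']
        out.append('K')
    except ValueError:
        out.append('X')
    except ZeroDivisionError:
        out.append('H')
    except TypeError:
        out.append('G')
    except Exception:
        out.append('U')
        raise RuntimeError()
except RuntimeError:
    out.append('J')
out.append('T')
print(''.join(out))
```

Execution trace: 'U' (inner except Exception) → 'J' (outer except RuntimeError) → 'T' (after the try/except). Output: UJT

Answer: UJT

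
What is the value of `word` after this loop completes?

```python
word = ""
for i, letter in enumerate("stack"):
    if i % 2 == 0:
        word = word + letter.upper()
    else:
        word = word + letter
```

Uppercase even positions in 'stack'
`word` takes the values: "" → "S" → "St" → "StA" → "StAc" → "StAcK"

Answer: "StAcK"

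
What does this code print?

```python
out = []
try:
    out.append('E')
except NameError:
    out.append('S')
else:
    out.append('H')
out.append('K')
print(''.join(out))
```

Execution trace: 'E' (try body, no exception) → 'H' (else) → 'K' (after the try/except). Output: EHK

Answer: EHK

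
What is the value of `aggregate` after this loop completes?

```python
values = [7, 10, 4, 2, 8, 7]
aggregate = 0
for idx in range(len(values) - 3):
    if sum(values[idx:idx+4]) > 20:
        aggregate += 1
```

Count windows with sum > 20
`aggregate` takes the values: 0 → 1 → 2 → 3

Answer: 3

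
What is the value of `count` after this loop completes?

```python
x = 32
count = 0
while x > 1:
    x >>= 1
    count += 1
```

Count right shifts until 1
`count` takes the values: 0 → 1 → 2 → 3 → 4 → 5

Answer: 5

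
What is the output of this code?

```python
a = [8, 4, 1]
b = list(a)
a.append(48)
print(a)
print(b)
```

Key concept: list() constructor creates copy.
Step by step:
`a = [8, 4, 1]` → a = [8, 4, 1]
`b = list(a)` → b = [8, 4, 1]
`a.append(48)` → a = [8, 4, 1, 48]
`print(a)` → prints [8, 4, 1, 48]
`print(b)` → prints [8, 4, 1]

Answer:
[8, 4, 1, 48]
[8, 4, 1]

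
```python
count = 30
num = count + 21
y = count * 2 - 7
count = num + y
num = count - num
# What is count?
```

Trace:
`count = 30` → count = 30
`num = count + 21` → num = 51
`y = count * 2 - 7` → y = 53
`count = num + y` → count = 104
`num = count - num` → num = 53
So count = 104

Answer: 104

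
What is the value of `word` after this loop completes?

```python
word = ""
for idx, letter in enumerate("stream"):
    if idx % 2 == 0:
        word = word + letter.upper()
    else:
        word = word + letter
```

Uppercase even positions in 'stream'
`word` takes the values: "" → "S" → "St" → "StR" → "StRe" → "StReA" → "StReAm"

Answer: "StReAm"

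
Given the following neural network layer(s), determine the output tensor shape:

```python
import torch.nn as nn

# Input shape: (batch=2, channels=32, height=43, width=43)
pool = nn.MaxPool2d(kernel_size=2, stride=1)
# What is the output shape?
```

Input: (2, 32, 43, 43) -> Output: (2, 32, 42, 42)

Answer: (2, 32, 42, 42)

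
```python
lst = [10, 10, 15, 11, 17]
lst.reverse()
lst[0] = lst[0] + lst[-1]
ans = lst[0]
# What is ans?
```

Trace:
`lst = [10, 10, 15, 11, 17]` → lst = [10, 10, 15, 11, 17]
`lst.reverse()` → lst = [17, 11, 15, 10, 10]
`lst[0] = lst[0] + lst[-1]` → lst = [27, 11, 15, 10, 10]
`ans = lst[0]` → ans = 27
So ans = 27

Answer: 27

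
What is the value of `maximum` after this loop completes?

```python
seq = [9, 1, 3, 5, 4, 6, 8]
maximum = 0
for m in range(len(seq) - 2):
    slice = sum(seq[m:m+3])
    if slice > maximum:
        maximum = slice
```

Max sum of 3-element window in [9, 1, 3, 5, 4, 6, 8]
`maximum` takes the values: 0 → 13 → 15 → 18

Answer: 18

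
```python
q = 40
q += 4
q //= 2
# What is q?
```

Trace:
`q = 40` → q = 40
`q += 4` → q = 44
`q //= 2` → q = 22
So q = 22

Answer: 22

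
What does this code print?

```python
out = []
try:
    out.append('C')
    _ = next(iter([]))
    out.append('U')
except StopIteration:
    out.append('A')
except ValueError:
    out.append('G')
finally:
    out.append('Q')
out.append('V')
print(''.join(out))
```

Execution trace: 'C' (try body) → 'A' (except StopIteration) → 'Q' (finally) → 'V' (after the try/except). Output: CAQV

Answer: CAQV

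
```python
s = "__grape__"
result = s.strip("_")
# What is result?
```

Trace:
`s = "__grape__"` → s = '__grape__'
`result = s.strip("_")` → result = 'grape'
So result = 'grape'

Answer: 'grape'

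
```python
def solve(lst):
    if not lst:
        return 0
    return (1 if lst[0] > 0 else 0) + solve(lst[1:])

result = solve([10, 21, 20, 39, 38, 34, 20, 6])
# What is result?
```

Count of positive elements in [10, 21, 20, 39, 38, 34, 20, 6] = 8

Answer: 8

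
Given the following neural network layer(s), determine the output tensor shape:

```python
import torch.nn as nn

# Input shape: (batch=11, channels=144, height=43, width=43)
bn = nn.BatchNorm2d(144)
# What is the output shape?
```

Input: (11, 144, 43, 43) -> Output: (11, 144, 43, 43)

Answer: (11, 144, 43, 43)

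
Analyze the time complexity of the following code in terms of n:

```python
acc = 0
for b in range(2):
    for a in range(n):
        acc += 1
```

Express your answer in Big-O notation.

Each loop level contributes: 1 × n. Multiplying the contributions gives O(n).

Answer: O(n)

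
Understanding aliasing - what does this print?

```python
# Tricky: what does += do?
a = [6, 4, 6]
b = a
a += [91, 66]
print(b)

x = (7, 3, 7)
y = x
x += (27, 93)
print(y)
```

Key concept: += behavior differs for mutable vs immutable.
Step by step:
`a = [6, 4, 6]` → a = [6, 4, 6]
`b = a` → b = [6, 4, 6] (same object as a)
`a += [91, 66]` → a = [6, 4, 6, 91, 66] (same object as b); b = [6, 4, 6, 91, 66] (same object as a)
`print(b)` → prints [6, 4, 6, 91, 66]
`x = (7, 3, 7)` → x = (7, 3, 7)
`y = x` → y = (7, 3, 7)
`x += (27, 93)` → x = (7, 3, 7, 27, 93)
`print(y)` → prints (7, 3, 7)

Answer:
[6, 4, 6, 91, 66]
(7, 3, 7)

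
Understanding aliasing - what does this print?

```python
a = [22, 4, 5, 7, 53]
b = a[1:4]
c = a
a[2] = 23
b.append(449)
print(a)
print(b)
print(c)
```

Key concept: slice vs alias.
Step by step:
`a = [22, 4, 5, 7, 53]` → a = [22, 4, 5, 7, 53]
`b = a[1:4]` → b = [4, 5, 7]
`c = a` → c = [22, 4, 5, 7, 53] (same object as a)
`a[2] = 23` → a = [22, 4, 23, 7, 53] (same object as c); c = [22, 4, 23, 7, 53] (same object as a)
`b.append(449)` → b = [4, 5, 7, 449]
`print(a)` → prints [22, 4, 23, 7, 53]
`print(b)` → prints [4, 5, 7, 449]
`print(c)` → prints [22, 4, 23, 7, 53]

Answer:
[22, 4, 23, 7, 53]
[4, 5, 7, 449]
[22, 4, 23, 7, 53]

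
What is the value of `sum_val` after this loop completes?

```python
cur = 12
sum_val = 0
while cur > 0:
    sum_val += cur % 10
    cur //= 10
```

Sum digits of 12
`sum_val` takes the values: 0 → 2 → 3

Answer: 3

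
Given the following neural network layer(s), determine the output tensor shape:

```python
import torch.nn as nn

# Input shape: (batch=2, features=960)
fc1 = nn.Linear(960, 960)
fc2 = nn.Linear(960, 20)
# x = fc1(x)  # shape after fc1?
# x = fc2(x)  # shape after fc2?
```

Input: (2, 960) -> after fc1: (2, 960) -> Output: (2, 20)

Answer: (2, 20)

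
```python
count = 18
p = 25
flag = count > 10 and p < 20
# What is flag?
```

Trace:
`count = 18` → count = 18
`p = 25` → p = 25
`flag = count > 10 and p < 20` → flag = False
So flag = False

Answer: False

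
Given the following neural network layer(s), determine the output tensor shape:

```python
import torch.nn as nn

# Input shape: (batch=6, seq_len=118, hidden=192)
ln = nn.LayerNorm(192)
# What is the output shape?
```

Input: (6, 118, 192) -> Output: (6, 118, 192)

Answer: (6, 118, 192)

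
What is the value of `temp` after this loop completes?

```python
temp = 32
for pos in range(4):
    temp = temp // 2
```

Halve 4 times: 32 // 2^4 = 2
`temp` takes the values: 32 → 16 → 8 → 4 → 2

Answer: 2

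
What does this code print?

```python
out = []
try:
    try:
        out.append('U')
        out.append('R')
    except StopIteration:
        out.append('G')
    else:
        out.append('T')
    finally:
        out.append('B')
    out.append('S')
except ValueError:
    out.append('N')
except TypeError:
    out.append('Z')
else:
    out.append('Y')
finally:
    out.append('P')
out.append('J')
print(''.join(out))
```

Execution trace: 'U' (inner try body) → 'R' (inner try body, no exception) → 'T' (inner else) → 'B' (inner finally) → 'S' (try body, no exception) → 'Y' (else) → 'P' (finally) → 'J' (after the try/except). Output: URTBSYPJ

Answer: URTBSYPJ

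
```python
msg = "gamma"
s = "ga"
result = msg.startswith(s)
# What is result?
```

Trace:
`msg = "gamma"` → msg = 'gamma'
`s = "ga"` → s = 'ga'
`result = msg.startswith(s)` → result = True
So result = True

Answer: True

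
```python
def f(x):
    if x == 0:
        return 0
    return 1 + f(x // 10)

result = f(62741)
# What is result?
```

Count of digits of 62741: 5

Answer: 5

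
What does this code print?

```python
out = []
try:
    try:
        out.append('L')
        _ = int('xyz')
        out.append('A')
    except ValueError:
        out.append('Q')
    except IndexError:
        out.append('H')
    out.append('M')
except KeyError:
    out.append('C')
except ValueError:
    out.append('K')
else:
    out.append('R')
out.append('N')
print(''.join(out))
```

Execution trace: 'L' (inner try body) → 'Q' (inner except ValueError) → 'M' (try body, no exception) → 'R' (else) → 'N' (after the try/except). Output: LQMRN

Answer: LQMRN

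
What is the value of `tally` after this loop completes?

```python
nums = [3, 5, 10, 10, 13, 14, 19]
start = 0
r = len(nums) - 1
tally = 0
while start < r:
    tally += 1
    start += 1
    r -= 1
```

Iterations until pointers meet (list length 7)
`tally` takes the values: 0 → 1 → 2 → 3

Answer: 3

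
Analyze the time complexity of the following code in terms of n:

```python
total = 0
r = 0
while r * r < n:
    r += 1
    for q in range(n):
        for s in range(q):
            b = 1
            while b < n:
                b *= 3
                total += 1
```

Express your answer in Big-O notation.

Each loop level contributes: √n × n × n × log n. Multiplying the contributions gives O(n^2√n log n).

Answer: O(n^2√n log n)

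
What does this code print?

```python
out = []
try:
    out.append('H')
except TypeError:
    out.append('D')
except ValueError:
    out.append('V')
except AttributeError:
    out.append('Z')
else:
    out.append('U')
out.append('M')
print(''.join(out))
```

Execution trace: 'H' (try body, no exception) → 'U' (else) → 'M' (after the try/except). Output: HUM

Answer: HUM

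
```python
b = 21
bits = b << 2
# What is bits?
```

Trace:
`b = 21` → b = 21
`bits = b << 2` → bits = 84
So bits = 84

Answer: 84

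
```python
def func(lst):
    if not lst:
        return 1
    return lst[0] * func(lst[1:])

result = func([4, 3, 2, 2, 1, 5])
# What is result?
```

Product over [4, 3, 2, 2, 1, 5] = 4 * 3 * 2 * 2 * 1 * 5 = 240

Answer: 240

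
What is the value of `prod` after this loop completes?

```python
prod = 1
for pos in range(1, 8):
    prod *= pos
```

7! = 5040
`prod` takes the values: 1 → 2 → 6 → 24 → 120 → 720 → 5040

Answer: 5040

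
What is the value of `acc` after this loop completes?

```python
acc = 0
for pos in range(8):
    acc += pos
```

Sum of 0 to 7 = 28
`acc` takes the values: 0 → 1 → 3 → 6 → 10 → 15 → 21 → 28

Answer: 28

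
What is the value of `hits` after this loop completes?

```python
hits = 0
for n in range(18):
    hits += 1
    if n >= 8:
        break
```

Loop breaks when n reaches 8, hits is 9
`hits` takes the values: 0 → 1 → 2 → 3 → 4 → 5 → 6 → 7 → 8 → 9

Answer: 9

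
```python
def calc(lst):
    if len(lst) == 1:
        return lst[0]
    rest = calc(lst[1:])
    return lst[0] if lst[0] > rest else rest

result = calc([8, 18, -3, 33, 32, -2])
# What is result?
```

Recursive max over [8, 18, -3, 33, 32, -2] = 33

Answer: 33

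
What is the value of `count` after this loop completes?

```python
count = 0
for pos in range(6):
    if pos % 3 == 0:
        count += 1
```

Count numbers divisible by 3 in range(6)
`count` takes the values: 0 → 1 → 2

Answer: 2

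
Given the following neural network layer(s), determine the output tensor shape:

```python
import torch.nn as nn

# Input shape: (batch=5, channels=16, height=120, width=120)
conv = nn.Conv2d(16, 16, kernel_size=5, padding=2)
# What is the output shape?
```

Input: (5, 16, 120, 120) -> Output: (5, 16, 120, 120)

Answer: (5, 16, 120, 120)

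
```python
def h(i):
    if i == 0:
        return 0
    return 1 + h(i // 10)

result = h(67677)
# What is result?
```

Count of digits of 67677: 5

Answer: 5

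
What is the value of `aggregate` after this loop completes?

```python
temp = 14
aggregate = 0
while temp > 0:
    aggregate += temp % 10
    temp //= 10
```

Sum digits of 14
`aggregate` takes the values: 0 → 4 → 5

Answer: 5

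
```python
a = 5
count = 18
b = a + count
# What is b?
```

Trace:
`a = 5` → a = 5
`count = 18` → count = 18
`b = a + count` → b = 23
So b = 23

Answer: 23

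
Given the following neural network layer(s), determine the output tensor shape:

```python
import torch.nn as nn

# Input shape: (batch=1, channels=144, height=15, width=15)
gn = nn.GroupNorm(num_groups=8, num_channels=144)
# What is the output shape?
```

Input: (1, 144, 15, 15) -> Output: (1, 144, 15, 15)

Answer: (1, 144, 15, 15)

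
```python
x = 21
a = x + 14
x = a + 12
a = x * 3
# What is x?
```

Trace:
`x = 21` → x = 21
`a = x + 14` → a = 35
`x = a + 12` → x = 47
`a = x * 3` → a = 141
So x = 47

Answer: 47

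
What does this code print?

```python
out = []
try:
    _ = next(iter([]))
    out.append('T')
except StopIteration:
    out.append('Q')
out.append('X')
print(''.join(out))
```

Execution trace: 'Q' (except StopIteration) → 'X' (after the try/except). Output: QX

Answer: QX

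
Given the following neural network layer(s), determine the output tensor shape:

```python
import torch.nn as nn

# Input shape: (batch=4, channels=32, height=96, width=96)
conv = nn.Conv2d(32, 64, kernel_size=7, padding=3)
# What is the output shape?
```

Input: (4, 32, 96, 96) -> Output: (4, 64, 96, 96)

Answer: (4, 64, 96, 96)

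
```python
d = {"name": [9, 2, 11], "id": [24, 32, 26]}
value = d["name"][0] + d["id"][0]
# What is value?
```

Trace:
`d = {"name": [9, 2, 11], "id": [24, 32, 26]}` → d = {'name': [9, 2, 11], 'id': [24, 32, 26]}
`value = d["name"][0] + d["id"][0]` → value = 33
So value = 33

Answer: 33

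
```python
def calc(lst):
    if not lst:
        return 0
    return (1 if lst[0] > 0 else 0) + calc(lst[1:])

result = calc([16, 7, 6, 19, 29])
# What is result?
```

Count of positive elements in [16, 7, 6, 19, 29] = 5

Answer: 5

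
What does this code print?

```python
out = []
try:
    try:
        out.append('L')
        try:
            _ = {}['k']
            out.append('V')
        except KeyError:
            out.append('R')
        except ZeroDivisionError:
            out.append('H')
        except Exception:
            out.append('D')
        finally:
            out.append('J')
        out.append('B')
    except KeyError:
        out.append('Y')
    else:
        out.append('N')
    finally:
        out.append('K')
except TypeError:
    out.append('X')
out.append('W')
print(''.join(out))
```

Execution trace: 'L' (try body) → 'R' (inner except KeyError) → 'J' (inner finally) → 'B' (try body, no exception) → 'N' (else) → 'K' (finally) → 'W' (after the try/except). Output: LRJBNKW

Answer: LRJBNKW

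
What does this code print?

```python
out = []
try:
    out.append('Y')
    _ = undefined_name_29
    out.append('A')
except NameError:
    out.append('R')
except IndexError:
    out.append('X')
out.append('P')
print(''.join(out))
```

Execution trace: 'Y' (try body) → 'R' (except NameError) → 'P' (after the try/except). Output: YRP

Answer: YRP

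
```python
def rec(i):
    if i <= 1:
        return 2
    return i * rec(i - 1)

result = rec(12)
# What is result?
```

rec(12) = 12 * 11 * 10 * 9 * 8 * 7 * 6 * 5 * 4 * 3 * 2 * 2 = 958003200

Answer: 958003200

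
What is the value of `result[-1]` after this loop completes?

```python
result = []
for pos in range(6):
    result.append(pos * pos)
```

Last element of squares 0 to 5
`result` takes the values: [] → [0] → [0, 1] → [0, 1, 4] → [0, 1, 4, 9] → [0, 1, 4, 9, 16] → [0, 1, 4, 9, 16, 25]
So `result[-1]` = 25

Answer: 25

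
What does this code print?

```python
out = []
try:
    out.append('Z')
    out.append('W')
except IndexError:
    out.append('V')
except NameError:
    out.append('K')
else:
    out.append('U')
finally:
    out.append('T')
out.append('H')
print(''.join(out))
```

Execution trace: 'Z' (try body) → 'W' (try body, no exception) → 'U' (else) → 'T' (finally) → 'H' (after the try/except). Output: ZWUTH

Answer: ZWUTH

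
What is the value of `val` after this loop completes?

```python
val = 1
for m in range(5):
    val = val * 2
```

Multiply by 2, 5 times: 1 * 2^5 = 32
`val` takes the values: 1 → 2 → 4 → 8 → 16 → 32

Answer: 32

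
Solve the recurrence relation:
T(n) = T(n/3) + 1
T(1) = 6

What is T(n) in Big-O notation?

Each step divides n by 3 and adds 1. After log_3(n) steps we reach T(1)=6. So T(n) = 1·log_3(n) + 6 = O(log n).

Answer: O(log n)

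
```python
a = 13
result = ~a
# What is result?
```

Trace:
`a = 13` → a = 13
`result = ~a` → result = -14
So result = -14

Answer: -14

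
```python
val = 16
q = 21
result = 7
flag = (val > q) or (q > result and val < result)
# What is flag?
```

Trace:
`val = 16` → val = 16
`q = 21` → q = 21
`result = 7` → result = 7
`flag = (val > q) or (q > result and val < result)` → flag = False
So flag = False

Answer: False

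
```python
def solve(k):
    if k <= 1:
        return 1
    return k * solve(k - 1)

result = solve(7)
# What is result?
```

solve(7) = 7 * 6 * 5 * 4 * 3 * 2 * 1 = 5040

Answer: 5040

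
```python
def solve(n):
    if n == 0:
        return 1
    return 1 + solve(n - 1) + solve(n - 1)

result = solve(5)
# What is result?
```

solve(n) = 1 + 2·solve(n-1), solve(0)=1. Closed form: (1+1)·2^5 - 1 = 63.

Answer: 63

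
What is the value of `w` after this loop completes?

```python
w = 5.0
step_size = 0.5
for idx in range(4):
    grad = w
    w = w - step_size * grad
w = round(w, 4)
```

Gradient descent: w = 5.0 * (1 - 0.5)^4
`w` takes the values: 5.0 → 2.5 → 1.25 → 0.625 → 0.3125

Answer: 0.3125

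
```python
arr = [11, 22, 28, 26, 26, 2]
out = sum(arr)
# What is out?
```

Trace:
`arr = [11, 22, 28, 26, 26, 2]` → arr = [11, 22, 28, 26, 26, 2]
`out = sum(arr)` → out = 115
So out = 115

Answer: 115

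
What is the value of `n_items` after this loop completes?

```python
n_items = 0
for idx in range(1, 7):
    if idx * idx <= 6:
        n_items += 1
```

Count numbers where idx² ≤ 6
`n_items` takes the values: 0 → 1 → 2

Answer: 2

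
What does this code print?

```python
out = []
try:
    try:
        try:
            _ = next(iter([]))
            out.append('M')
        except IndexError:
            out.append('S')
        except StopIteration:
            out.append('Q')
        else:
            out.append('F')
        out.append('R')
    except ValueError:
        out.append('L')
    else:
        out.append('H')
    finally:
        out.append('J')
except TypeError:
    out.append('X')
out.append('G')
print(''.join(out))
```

Execution trace: 'Q' (inner except StopIteration) → 'R' (try body, no exception) → 'H' (else) → 'J' (finally) → 'G' (after the try/except). Output: QRHJG

Answer: QRHJG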